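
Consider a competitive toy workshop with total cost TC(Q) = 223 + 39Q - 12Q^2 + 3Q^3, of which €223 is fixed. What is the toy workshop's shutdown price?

€27 per unit

Short-run supply begins at min AVC. From VC = 39Q - 12Q^2 + 3Q^3, AVC = 39 - 12Q + 3Q^2.
At the minimum of AVC, MC = AVC. MC = 39 - 24Q + 9Q^2; setting MC = AVC gives 6Q^2 - 12Q = 0, so Q = 2. min AVC = 27.
For P < €27 the firm produces nothing.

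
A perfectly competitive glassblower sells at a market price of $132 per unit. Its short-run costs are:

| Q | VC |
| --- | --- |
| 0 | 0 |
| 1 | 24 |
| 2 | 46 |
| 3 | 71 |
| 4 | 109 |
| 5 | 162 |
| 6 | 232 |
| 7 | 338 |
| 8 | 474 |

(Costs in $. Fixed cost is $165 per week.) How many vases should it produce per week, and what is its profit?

Tabulate TR − TC: Q=0: -165; Q=1: -57; Q=2: 53; Q=3: 160; Q=4: 254; Q=5: 333; Q=6: 395; Q=7: 421; Q=8: 417.
Profit is maximized at Q = 7. AVC there is 338/7 = $48.29 ≤ P, so producing beats shutting down (which would give -$165).

Q = 7; profit = $421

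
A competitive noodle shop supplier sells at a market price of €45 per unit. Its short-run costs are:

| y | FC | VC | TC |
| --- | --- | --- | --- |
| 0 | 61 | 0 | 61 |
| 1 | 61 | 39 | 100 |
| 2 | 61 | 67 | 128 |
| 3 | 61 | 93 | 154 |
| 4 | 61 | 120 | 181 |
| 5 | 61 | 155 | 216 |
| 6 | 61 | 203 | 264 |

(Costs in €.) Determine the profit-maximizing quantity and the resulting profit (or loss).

Tabulate TR − TC: y=0: -61; y=1: -55; y=2: -38; y=3: -19; y=4: -1; y=5: 9; y=6: 6.
Profit is maximized at y = 5. AVC there is 155/5 = €31 ≤ P, so producing beats shutting down (which would give -€61).

y = 5; profit = €9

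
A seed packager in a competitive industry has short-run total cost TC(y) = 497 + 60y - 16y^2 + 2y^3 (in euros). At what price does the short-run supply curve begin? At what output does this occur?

Short-run supply begins at min AVC. From VC = 60y - 16y^2 + 2y^3, AVC = 60 - 16y + 2y^2.
dAVC/dy = -16 + 4y = 0 gives y = 4. min AVC = 60 - 16·4 + 2·4^2 = 28.
The firm shuts down for any P below €28.

€28 per unit, at y = 4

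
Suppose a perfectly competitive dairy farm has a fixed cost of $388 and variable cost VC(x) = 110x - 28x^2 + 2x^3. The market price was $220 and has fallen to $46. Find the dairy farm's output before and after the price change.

Output falls from 11 to 8

MC = 110 - 56x + 6x^2; the shutdown threshold is min AVC = $12 (at x = 7).
With P = $220 above the shutdown price, P = MC gives x = 11.
At P = $46 ≥ min AVC, set P = MC: x = 8. The firm stays open but cuts output.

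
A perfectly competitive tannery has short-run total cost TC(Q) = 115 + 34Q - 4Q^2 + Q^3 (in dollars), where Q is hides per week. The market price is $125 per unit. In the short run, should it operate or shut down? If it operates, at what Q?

Produce at Q = 7

From TC, MC = TC'(Q) = 34 - 8Q + 3Q^2 and AVC = VC/Q = 34 - 4Q + Q^2.
AVC is minimized where dAVC/dQ = -4 + 2Q = 0, at Q = 2; min AVC = 34 - 4·2 + 2^2 = $30.
Since P = $125 ≥ min AVC = $30, price covers variable cost and the firm should produce.
P = MC gives -91 - 8Q + 3Q^2 = 0, with roots -13/3 and 7. Take the larger (rising MC): Q* = 7.
Check: AVC at Q = 7 is $55 ≤ P, so revenue covers variable cost.
Profit = P·Q − TC = 125·7 − 500 = $375.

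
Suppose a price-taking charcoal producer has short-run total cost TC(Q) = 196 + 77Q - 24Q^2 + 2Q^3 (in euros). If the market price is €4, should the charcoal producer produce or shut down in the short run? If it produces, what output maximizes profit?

Shut down

From TC, MC = TC'(Q) = 77 - 48Q + 6Q^2 and AVC = VC/Q = 77 - 24Q + 2Q^2.
The AVC parabola has its vertex at Q = 24/4 = 6, where AVC = 77 - 24·6 + 2·6^2 = €5.
Since P = €4 < min AVC = €5, price fails to cover variable cost at any output.
Shutting down limits the loss to fixed cost, €196.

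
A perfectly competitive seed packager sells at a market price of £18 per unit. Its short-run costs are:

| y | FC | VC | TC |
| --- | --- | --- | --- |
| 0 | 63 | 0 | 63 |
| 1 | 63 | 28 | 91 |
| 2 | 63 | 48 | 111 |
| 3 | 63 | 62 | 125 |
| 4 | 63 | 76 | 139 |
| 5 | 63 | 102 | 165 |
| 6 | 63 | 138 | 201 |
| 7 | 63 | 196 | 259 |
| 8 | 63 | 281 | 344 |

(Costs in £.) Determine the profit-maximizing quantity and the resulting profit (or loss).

y = 0 (shut down); profit = -£63

Compute π = P·y − TC at each output: y=0: -63; y=1: -73; y=2: -75; y=3: -71; y=4: -67; y=5: -75; y=6: -93; y=7: -133; y=8: -200.
Profit is highest at y = 0. Equivalently, the lowest AVC in the table is 76/4 ≈ £19 at y = 4, and P = £18 falls below it — price never covers variable cost, so the firm shuts down and loses only its fixed cost.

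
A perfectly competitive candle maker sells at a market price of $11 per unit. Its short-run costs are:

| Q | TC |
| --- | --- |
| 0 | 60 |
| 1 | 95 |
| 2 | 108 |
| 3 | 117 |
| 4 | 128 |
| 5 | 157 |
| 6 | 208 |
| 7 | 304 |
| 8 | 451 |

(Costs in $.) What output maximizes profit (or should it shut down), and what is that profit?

Q = 0 (shut down); profit = -$60

Profit at each row (π = 11Q − TC): Q=0: -60; Q=1: -84; Q=2: -86; Q=3: -84; Q=4: -84; Q=5: -102; Q=6: -142; Q=7: -227; Q=8: -363.
Profit is highest at Q = 0. Equivalently, the lowest AVC in the table is 68/4 ≈ $17 at Q = 4, and P = $11 falls below it — price never covers variable cost, so the firm shuts down and loses only its fixed cost.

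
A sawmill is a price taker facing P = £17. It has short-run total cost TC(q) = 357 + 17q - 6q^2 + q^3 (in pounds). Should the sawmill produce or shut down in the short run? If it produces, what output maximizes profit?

Produce at q = 4

Strip out fixed cost: VC = 17q - 6q^2 + q^3. Then AVC = 17 - 6q + q^2 and MC = 17 - 12q + 3q^2.
The AVC parabola has its vertex at q = 6/2 = 3, where AVC = 17 - 6·3 + 3^2 = £8.
P = £17 exceeds min AVC = £8, so the firm stays open.
P = MC gives -12q + 3q^2 = 0, with roots 0 and 4. Take the larger (rising MC): q* = 4.
Check: AVC at q = 4 is £9 ≤ P, so revenue covers variable cost.
Profit = P·q − TC = 17·4 − 393 = -£325, a loss, but smaller than the £357 fixed cost the firm would lose by shutting down.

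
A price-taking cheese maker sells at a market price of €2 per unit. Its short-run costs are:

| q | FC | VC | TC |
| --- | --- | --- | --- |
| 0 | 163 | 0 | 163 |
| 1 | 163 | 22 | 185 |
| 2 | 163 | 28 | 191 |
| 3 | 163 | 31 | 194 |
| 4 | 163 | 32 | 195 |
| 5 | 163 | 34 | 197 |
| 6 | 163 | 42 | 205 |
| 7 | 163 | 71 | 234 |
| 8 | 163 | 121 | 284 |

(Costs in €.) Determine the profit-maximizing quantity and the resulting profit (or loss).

q = 0 (shut down); profit = -€163

Profit at each row (π = 2q − TC): q=0: -163; q=1: -183; q=2: -187; q=3: -188; q=4: -187; q=5: -187; q=6: -193; q=7: -220; q=8: -268.
Profit is highest at q = 0. Equivalently, the lowest AVC in the table is 34/5 ≈ €6.80 at q = 5, and P = €2 falls below it — price never covers variable cost, so the firm shuts down and loses only its fixed cost.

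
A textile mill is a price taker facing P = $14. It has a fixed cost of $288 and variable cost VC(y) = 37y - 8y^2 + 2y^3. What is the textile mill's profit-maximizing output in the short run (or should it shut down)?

From TC, MC = TC'(y) = 37 - 16y + 6y^2 and AVC = VC/y = 37 - 8y + 2y^2.
AVC is minimized where dAVC/dy = -8 + 4y = 0, at y = 2; min AVC = 37 - 8·2 + 2·2^2 = $29.
P = $14 lies below min AVC = $29; no output level covers variable cost.
The firm minimizes its loss by shutting down and losing only its fixed cost of $288.

Shut down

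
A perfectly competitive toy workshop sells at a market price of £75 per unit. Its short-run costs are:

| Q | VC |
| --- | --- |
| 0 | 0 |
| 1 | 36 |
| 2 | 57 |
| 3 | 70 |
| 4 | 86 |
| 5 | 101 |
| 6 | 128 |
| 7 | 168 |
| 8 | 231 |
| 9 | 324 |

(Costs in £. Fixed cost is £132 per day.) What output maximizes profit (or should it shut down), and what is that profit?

Q = 8; profit = £237

Profit at each row (π = 75Q − TC): Q=0: -132; Q=1: -93; Q=2: -39; Q=3: 23; Q=4: 82; Q=5: 142; Q=6: 190; Q=7: 225; Q=8: 237; Q=9: 219.
Profit is maximized at Q = 8. AVC there is 231/8 = £28.88 ≤ P, so producing beats shutting down (which would give -£132).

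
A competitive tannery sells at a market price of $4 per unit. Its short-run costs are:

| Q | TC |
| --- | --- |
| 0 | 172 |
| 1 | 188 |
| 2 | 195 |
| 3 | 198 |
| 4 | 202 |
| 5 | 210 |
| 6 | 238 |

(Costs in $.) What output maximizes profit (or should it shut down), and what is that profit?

Q = 0 (shut down); profit = -$172

Tabulate TR − TC: Q=0: -172; Q=1: -184; Q=2: -187; Q=3: -186; Q=4: -186; Q=5: -190; Q=6: -214.
Profit is highest at Q = 0. Equivalently, the lowest AVC in the table is 30/4 ≈ $7.50 at Q = 4, and P = $4 falls below it — price never covers variable cost, so the firm shuts down and loses only its fixed cost.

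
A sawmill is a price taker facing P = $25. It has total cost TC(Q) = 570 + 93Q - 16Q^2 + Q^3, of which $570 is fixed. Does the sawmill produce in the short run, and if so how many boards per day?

From TC, MC = TC'(Q) = 93 - 32Q + 3Q^2 and AVC = VC/Q = 93 - 16Q + Q^2.
AVC is minimized where dAVC/dQ = -16 + 2Q = 0, at Q = 8; min AVC = 93 - 16·8 + 8^2 = $29.
With P < min AVC ($25 < $29), every unit sold adds to the loss.
The firm minimizes its loss by shutting down and losing only its fixed cost of $570.

Shut down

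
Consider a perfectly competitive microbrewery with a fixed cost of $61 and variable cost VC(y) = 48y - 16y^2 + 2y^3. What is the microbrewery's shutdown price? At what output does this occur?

$16 per unit, at y = 4

The firm shuts down when price falls below the minimum of average variable cost. AVC = VC/y = 48 - 16y + 2y^2.
At the minimum of AVC, MC = AVC. MC = 48 - 32y + 6y^2; setting MC = AVC gives 4y^2 - 16y = 0, so y = 4. min AVC = 16.
The firm shuts down for any P below $16.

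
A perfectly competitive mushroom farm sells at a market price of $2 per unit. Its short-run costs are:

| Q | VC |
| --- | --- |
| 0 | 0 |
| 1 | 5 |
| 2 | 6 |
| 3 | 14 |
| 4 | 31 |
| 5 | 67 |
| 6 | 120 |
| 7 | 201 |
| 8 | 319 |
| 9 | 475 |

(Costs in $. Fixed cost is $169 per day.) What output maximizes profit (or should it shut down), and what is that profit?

Q = 0 (shut down); profit = -$169

Profit at each row (π = 2Q − TC): Q=0: -169; Q=1: -172; Q=2: -171; Q=3: -177; Q=4: -192; Q=5: -226; Q=6: -277; Q=7: -356; Q=8: -472; Q=9: -626.
Profit is highest at Q = 0. Equivalently, the lowest AVC in the table is 6/2 ≈ $3 at Q = 2, and P = $2 falls below it — price never covers variable cost, so the firm shuts down and loses only its fixed cost.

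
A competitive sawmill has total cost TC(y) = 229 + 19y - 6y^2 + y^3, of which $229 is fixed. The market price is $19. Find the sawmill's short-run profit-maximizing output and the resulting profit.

Profit = -$197 at y = 4

AVC = 19 - 6y + y^2 has its minimum $10 at y = 3; price $19 clears that bar, so the firm operates.
With MC = 19 - 12y + 3y^2, P = MC on the upward-sloping part at y* = 4.
TR = 19·4 = 76. TC = 229 + 44 = 273. Profit = 76 − 273 = -$197.
That loss of $197 beats the $229 the firm would lose by shutting down; producing recovers $32 of fixed cost.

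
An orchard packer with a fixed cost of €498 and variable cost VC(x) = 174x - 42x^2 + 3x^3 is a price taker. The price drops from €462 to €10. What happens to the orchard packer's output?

AVC = 174 - 42x + 3x^2, minimized at x = 7 where min AVC = €27. MC = 174 - 84x + 9x^2.
At P = €462 ≥ min AVC, set P = MC on the rising branch: x = 12.
At P = €10 < min AVC = €27, price no longer covers variable cost at any output, so the firm shuts down: x = 0.

Output falls from 12 to 0 (the firm shuts down)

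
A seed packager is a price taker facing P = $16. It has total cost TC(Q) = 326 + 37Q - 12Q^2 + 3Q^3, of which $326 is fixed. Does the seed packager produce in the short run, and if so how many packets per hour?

Strip out fixed cost: VC = 37Q - 12Q^2 + 3Q^3. Then AVC = 37 - 12Q + 3Q^2 and MC = 37 - 24Q + 9Q^2.
AVC hits its minimum where MC = AVC, at Q = 2, giving min AVC = 37 - 12·2 + 3·2^2 = $25.
Since P = $16 < min AVC = $25, price fails to cover variable cost at any output.
Best response: produce nothing and absorb the $326 fixed cost.

Shut down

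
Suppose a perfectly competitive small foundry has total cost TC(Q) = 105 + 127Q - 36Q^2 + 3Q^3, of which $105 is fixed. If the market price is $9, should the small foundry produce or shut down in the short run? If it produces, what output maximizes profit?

Shut down

From TC, MC = TC'(Q) = 127 - 72Q + 9Q^2 and AVC = VC/Q = 127 - 36Q + 3Q^2.
The AVC parabola has its vertex at Q = 36/6 = 6, where AVC = 127 - 36·6 + 3·6^2 = $19.
Since P = $9 < min AVC = $19, price fails to cover variable cost at any output.
Shutting down limits the loss to fixed cost, $105.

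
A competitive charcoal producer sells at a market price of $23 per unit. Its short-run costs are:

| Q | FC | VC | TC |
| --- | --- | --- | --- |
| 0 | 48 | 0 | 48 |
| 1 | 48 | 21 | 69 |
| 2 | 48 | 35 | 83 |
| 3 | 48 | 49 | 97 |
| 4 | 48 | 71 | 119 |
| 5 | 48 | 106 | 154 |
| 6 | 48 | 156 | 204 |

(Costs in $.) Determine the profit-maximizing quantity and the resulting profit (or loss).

Profit at each row (π = 23Q − TC): Q=0: -48; Q=1: -46; Q=2: -37; Q=3: -28; Q=4: -27; Q=5: -39; Q=6: -66.
Profit is maximized at Q = 4. AVC there is 71/4 = $17.75 ≤ P, so producing beats shutting down (which would give -$48).

Q = 4; profit = -$27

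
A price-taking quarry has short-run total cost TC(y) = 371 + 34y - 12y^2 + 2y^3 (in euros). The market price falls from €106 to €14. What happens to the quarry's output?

AVC = 34 - 12y + 2y^2, minimized at y = 3 where min AVC = €16. MC = 34 - 24y + 6y^2.
With P = €106 above the shutdown price, P = MC gives y = 6.
At P = €14 < min AVC = €16, price no longer covers variable cost at any output, so the firm shuts down: y = 0.

Output falls from 6 to 0 (the firm shuts down)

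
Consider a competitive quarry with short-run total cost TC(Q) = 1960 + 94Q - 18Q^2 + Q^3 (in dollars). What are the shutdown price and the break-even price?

AVC = 94 - 18Q + Q^2; minimized at Q = 9, giving min AVC = $13. That is the shutdown price.
ATC = 1960/Q + 94 - 18Q + Q^2. Setting dATC/dQ = −1960/Q^2 − 18 + 2Q = 0 gives Q = 14 (since 2·14^3 − 18·14^2 = 1960).
min ATC = 1960/14 + 94 − 18·14 + 14^2 = $178. That is the break-even price.
Between these two prices the firm operates at a loss; above $178 it earns a profit.

Shutdown price = $13; break-even price = $178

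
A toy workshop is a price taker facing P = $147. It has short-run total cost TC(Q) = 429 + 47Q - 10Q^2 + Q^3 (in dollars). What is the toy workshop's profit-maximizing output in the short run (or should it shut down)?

Produce at Q = 10

Variable cost is VC = 47Q - 10Q^2 + Q^3, so AVC = VC/Q = 47 - 10Q + Q^2 and MC = dTC/dQ = 47 - 20Q + 3Q^2.
The AVC parabola has its vertex at Q = 10/2 = 5, where AVC = 47 - 10·5 + 5^2 = $22.
P = $147 exceeds min AVC = $22, so the firm stays open.
P = MC gives -100 - 20Q + 3Q^2 = 0, with roots -10/3 and 10. Take the larger (rising MC): Q* = 10.
Check: AVC at Q = 10 is $47 ≤ P, so revenue covers variable cost.
Profit = P·Q − TC = 147·10 − 899 = $571.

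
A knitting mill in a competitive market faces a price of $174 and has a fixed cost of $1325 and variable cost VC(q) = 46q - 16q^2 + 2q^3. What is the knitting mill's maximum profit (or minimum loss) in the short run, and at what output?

AVC = 46 - 16q + 2q^2 has its minimum $14 at q = 4; price $174 clears that bar, so the firm operates.
With MC = 46 - 32q + 6q^2, P = MC on the upward-sloping part at q* = 8.
TR = 174·8 = 1392. TC = 1325 + 368 = 1693. Profit = 1392 − 1693 = -$301.
By producing, the firm covers all variable cost plus $1024 of fixed cost; shutting down would lose the full $1325.

Profit = -$301 at q = 8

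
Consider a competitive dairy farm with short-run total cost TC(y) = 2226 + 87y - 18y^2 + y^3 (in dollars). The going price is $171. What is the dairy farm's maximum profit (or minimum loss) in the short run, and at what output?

Profit = -$266 at y = 14

AVC = 87 - 18y + y^2; min AVC = $6 at y = 9. Since P = $171 ≥ min AVC, the firm produces.
MC = 87 - 36y + 3y^2. Setting P = MC and taking the root on the rising branch gives y* = 14.
TR = 171·14 = 2394. TC = 2226 + 434 = 2660. Profit = 2394 − 2660 = -$266.
That loss of $266 beats the $2226 the firm would lose by shutting down; producing recovers $1960 of fixed cost.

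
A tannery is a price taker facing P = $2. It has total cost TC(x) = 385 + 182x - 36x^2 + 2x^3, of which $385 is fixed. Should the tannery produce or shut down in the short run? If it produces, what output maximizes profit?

Shut down

Variable cost is VC = 182x - 36x^2 + 2x^3, so AVC = VC/x = 182 - 36x + 2x^2 and MC = dTC/dx = 182 - 72x + 6x^2.
AVC is minimized where dAVC/dx = -36 + 4x = 0, at x = 9; min AVC = 182 - 36·9 + 2·9^2 = $20.
Since P = $2 < min AVC = $20, price fails to cover variable cost at any output.
Best response: produce nothing and absorb the $385 fixed cost.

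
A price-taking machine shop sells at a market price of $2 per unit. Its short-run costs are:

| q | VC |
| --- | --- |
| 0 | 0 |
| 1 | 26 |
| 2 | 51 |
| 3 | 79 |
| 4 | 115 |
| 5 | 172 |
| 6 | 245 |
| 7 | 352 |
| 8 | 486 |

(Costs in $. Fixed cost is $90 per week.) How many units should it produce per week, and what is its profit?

q = 0 (shut down); profit = -$90

Profit at each row (π = 2q − TC): q=0: -90; q=1: -114; q=2: -137; q=3: -163; q=4: -197; q=5: -252; q=6: -323; q=7: -428; q=8: -560.
Profit is highest at q = 0. Equivalently, the lowest AVC in the table is 51/2 ≈ $25.50 at q = 2, and P = $2 falls below it — price never covers variable cost, so the firm shuts down and loses only its fixed cost.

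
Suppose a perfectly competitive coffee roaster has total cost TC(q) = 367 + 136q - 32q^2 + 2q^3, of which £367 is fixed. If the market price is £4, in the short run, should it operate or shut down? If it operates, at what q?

Variable cost is VC = 136q - 32q^2 + 2q^3, so AVC = VC/q = 136 - 32q + 2q^2 and MC = dTC/dq = 136 - 64q + 6q^2.
The AVC parabola has its vertex at q = 32/4 = 8, where AVC = 136 - 32·8 + 2·8^2 = £8.
With P < min AVC (£4 < £8), every unit sold adds to the loss.
The firm minimizes its loss by shutting down and losing only its fixed cost of £367.

Shut down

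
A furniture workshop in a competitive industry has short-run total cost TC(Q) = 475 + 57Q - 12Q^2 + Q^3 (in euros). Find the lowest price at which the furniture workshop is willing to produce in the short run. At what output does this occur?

The firm shuts down when price falls below the minimum of average variable cost. AVC = VC/Q = 57 - 12Q + Q^2.
At the minimum of AVC, MC = AVC. MC = 57 - 24Q + 3Q^2; setting MC = AVC gives 2Q^2 - 12Q = 0, so Q = 6. min AVC = 21.
So the shutdown price is €21.

€21 per unit, at Q = 6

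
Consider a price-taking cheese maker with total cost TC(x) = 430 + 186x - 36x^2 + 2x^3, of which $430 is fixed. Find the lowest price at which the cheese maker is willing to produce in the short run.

The shutdown price is the minimum of AVC. VC = 186x - 36x^2 + 2x^3, so AVC = 186 - 36x + 2x^2.
At the minimum of AVC, MC = AVC. MC = 186 - 72x + 6x^2; setting MC = AVC gives 4x^2 - 36x = 0, so x = 9. min AVC = 24.
So the shutdown price is $24.

$24 per unit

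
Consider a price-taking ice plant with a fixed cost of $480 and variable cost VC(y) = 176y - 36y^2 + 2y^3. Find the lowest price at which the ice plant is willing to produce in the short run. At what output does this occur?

$14 per unit, at y = 9

Short-run supply begins at min AVC. From VC = 176y - 36y^2 + 2y^3, AVC = 176 - 36y + 2y^2.
dAVC/dy = -36 + 4y = 0 gives y = 9. min AVC = 176 - 36·9 + 2·9^2 = 14.
The firm shuts down for any P below $14.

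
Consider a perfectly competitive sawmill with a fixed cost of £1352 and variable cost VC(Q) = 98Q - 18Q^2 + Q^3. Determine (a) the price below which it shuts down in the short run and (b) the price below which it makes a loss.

AVC = 98 - 18Q + Q^2; minimized at Q = 9, giving min AVC = £17. That is the shutdown price.
ATC = 1352/Q + 98 - 18Q + Q^2. Setting dATC/dQ = −1352/Q^2 − 18 + 2Q = 0 gives Q = 13 (since 2·13^3 − 18·13^2 = 1352).
min ATC = 1352/13 + 98 − 18·13 + 13^2 = £137. That is the break-even price.
For £17 ≤ P < £137 the firm produces at a loss; below £17 it shuts down.

Shutdown price = £17; break-even price = £137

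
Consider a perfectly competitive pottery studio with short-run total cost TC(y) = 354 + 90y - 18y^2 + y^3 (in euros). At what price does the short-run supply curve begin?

€9 per unit

Short-run supply begins at min AVC. From VC = 90y - 18y^2 + y^3, AVC = 90 - 18y + y^2.
dAVC/dy = -18 + 2y = 0 gives y = 9. min AVC = 90 - 18·9 + 9^2 = 9.
For P < €9 the firm produces nothing.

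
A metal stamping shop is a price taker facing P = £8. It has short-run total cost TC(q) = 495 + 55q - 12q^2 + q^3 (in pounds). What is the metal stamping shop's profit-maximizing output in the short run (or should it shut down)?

Shut down

Variable cost is VC = 55q - 12q^2 + q^3, so AVC = VC/q = 55 - 12q + q^2 and MC = dTC/dq = 55 - 24q + 3q^2.
The AVC parabola has its vertex at q = 12/2 = 6, where AVC = 55 - 12·6 + 6^2 = £19.
P = £8 lies below min AVC = £19; no output level covers variable cost.
The firm minimizes its loss by shutting down and losing only its fixed cost of £495.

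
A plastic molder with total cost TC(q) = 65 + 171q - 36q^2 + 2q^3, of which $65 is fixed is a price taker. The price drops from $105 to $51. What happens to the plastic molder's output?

Output falls from 11 to 10

MC = 171 - 72q + 6q^2; the shutdown threshold is min AVC = $9 (at q = 9).
With P = $105 above the shutdown price, P = MC gives q = 11.
At P = $51 ≥ min AVC, set P = MC: q = 10. The firm stays open but cuts output.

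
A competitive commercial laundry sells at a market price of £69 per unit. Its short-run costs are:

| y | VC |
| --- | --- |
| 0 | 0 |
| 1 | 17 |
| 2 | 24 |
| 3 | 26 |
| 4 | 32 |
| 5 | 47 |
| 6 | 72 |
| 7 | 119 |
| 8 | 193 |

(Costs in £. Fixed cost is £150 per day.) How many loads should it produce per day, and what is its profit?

y = 7; profit = £214

Compute π = P·y − TC at each output: y=0: -150; y=1: -98; y=2: -36; y=3: 31; y=4: 94; y=5: 148; y=6: 192; y=7: 214; y=8: 209.
Profit is maximized at y = 7. AVC there is 119/7 = £17 ≤ P, so producing beats shutting down (which would give -£150).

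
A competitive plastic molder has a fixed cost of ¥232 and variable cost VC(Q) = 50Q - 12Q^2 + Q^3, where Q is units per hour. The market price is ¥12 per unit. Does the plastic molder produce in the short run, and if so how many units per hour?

Shut down

From TC, MC = TC'(Q) = 50 - 24Q + 3Q^2 and AVC = VC/Q = 50 - 12Q + Q^2.
The AVC parabola has its vertex at Q = 12/2 = 6, where AVC = 50 - 12·6 + 6^2 = ¥14.
With P < min AVC (¥12 < ¥14), every unit sold adds to the loss.
The firm minimizes its loss by shutting down and losing only its fixed cost of ¥232.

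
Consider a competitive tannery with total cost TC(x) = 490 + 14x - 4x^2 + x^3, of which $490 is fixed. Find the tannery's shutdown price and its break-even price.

Shutdown price = $10; break-even price = $105

Shutdown price = min AVC. AVC = 14 - 4x + x^2, with vertex at x = 2 and minimum $10.
ATC = 490/x + 14 - 4x + x^2. Setting dATC/dx = −490/x^2 − 4 + 2x = 0 gives x = 7 (since 2·7^3 − 4·7^2 = 490).
min ATC = 490/7 + 14 − 4·7 + 7^2 = $105. That is the break-even price.
Between these two prices the firm operates at a loss; above $105 it earns a profit.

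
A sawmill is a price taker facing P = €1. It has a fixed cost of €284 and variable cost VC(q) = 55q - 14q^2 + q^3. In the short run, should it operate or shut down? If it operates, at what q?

Variable cost is VC = 55q - 14q^2 + q^3, so AVC = VC/q = 55 - 14q + q^2 and MC = dTC/dq = 55 - 28q + 3q^2.
AVC is minimized where dAVC/dq = -14 + 2q = 0, at q = 7; min AVC = 55 - 14·7 + 7^2 = €6.
Since P = €1 < min AVC = €6, price fails to cover variable cost at any output.
Shutting down limits the loss to fixed cost, €284.

Shut down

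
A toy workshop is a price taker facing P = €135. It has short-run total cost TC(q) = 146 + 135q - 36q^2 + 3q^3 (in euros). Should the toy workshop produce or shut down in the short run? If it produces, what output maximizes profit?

Variable cost is VC = 135q - 36q^2 + 3q^3, so AVC = VC/q = 135 - 36q + 3q^2 and MC = dTC/dq = 135 - 72q + 9q^2.
AVC is minimized where dAVC/dq = -36 + 6q = 0, at q = 6; min AVC = 135 - 36·6 + 3·6^2 = €27.
Because €135 ≥ €27, revenue can cover variable cost; the firm operates.
P = MC gives -72q + 9q^2 = 0, with roots 0 and 8. Take the larger (rising MC): q* = 8.
Check: AVC at q = 8 is €39 ≤ P, so revenue covers variable cost.
Profit = P·q − TC = 135·8 − 458 = €622.

Produce at q = 8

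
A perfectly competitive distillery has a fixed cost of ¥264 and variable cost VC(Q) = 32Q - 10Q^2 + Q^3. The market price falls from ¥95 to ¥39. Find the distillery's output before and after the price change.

AVC = 32 - 10Q + Q^2, minimized at Q = 5 where min AVC = ¥7. MC = 32 - 20Q + 3Q^2.
At P = ¥95 ≥ min AVC, set P = MC on the rising branch: Q = 9.
At P = ¥39 ≥ min AVC, set P = MC: Q = 7. The firm stays open but cuts output.

Output falls from 9 to 7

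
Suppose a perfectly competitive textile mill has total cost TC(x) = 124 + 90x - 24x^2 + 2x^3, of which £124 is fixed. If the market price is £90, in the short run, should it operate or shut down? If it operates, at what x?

From TC, MC = TC'(x) = 90 - 48x + 6x^2 and AVC = VC/x = 90 - 24x + 2x^2.
AVC is minimized where dAVC/dx = -24 + 4x = 0, at x = 6; min AVC = 90 - 24·6 + 2·6^2 = £18.
P = £90 exceeds min AVC = £18, so the firm stays open.
Set P = MC: 90 = 90 - 48x + 6x^2 → -48x + 6x^2 = 0. The roots are x = 0 and x = 8; the profit-maximizing output is on the rising part of MC, so x* = 8.
Check: AVC at x = 8 is £26 ≤ P, so revenue covers variable cost.
Profit = P·x − TC = 90·8 − 332 = £388.

Produce at x = 8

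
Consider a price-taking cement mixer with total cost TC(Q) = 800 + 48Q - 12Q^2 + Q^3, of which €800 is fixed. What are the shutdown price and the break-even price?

Shutdown price = min AVC. AVC = 48 - 12Q + Q^2, with vertex at Q = 6 and minimum €12.
ATC = 800/Q + 48 - 12Q + Q^2. Setting dATC/dQ = −800/Q^2 − 12 + 2Q = 0 gives Q = 10 (since 2·10^3 − 12·10^2 = 800).
min ATC = 800/10 + 48 − 12·10 + 10^2 = €108. That is the break-even price.
For €12 ≤ P < €108 the firm produces at a loss; below €12 it shuts down.

Shutdown price = €12; break-even price = €108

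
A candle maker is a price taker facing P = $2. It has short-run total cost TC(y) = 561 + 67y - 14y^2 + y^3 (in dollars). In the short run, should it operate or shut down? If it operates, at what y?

Shut down

From TC, MC = TC'(y) = 67 - 28y + 3y^2 and AVC = VC/y = 67 - 14y + y^2.
The AVC parabola has its vertex at y = 14/2 = 7, where AVC = 67 - 14·7 + 7^2 = $18.
With P < min AVC ($2 < $18), every unit sold adds to the loss.
Best response: produce nothing and absorb the $561 fixed cost.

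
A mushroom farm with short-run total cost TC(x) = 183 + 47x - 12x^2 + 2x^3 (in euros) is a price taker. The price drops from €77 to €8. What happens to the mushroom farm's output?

AVC = 47 - 12x + 2x^2, minimized at x = 3 where min AVC = €29. MC = 47 - 24x + 6x^2.
At P = €77 ≥ min AVC, set P = MC on the rising branch: x = 5.
At P = €8 < min AVC = €29, price no longer covers variable cost at any output, so the firm shuts down: x = 0.

Output falls from 5 to 0 (the firm shuts down)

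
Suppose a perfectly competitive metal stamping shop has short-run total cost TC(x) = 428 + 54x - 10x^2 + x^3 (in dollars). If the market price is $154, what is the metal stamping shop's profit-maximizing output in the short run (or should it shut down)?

Strip out fixed cost: VC = 54x - 10x^2 + x^3. Then AVC = 54 - 10x + x^2 and MC = 54 - 20x + 3x^2.
AVC is minimized where dAVC/dx = -10 + 2x = 0, at x = 5; min AVC = 54 - 10·5 + 5^2 = $29.
Because $154 ≥ $29, revenue can cover variable cost; the firm operates.
Set P = MC: 154 = 54 - 20x + 3x^2 → -100 - 20x + 3x^2 = 0. The roots are x = -10/3 and x = 10; the profit-maximizing output is on the rising part of MC, so x* = 10.
Check: AVC at x = 10 is $54 ≤ P, so revenue covers variable cost.
Profit = P·x − TC = 154·10 − 968 = $572.

Produce at x = 10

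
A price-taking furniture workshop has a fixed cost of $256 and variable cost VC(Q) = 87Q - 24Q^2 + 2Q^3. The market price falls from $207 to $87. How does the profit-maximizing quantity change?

AVC = 87 - 24Q + 2Q^2, minimized at Q = 6 where min AVC = $15. MC = 87 - 48Q + 6Q^2.
With P = $207 above the shutdown price, P = MC gives Q = 10.
At P = $87 ≥ min AVC, set P = MC: Q = 8. The firm stays open but cuts output.

Output falls from 10 to 8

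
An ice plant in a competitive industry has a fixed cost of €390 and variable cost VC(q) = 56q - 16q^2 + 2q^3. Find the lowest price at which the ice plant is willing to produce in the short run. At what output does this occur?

€24 per unit, at q = 4

The shutdown price is the minimum of AVC. VC = 56q - 16q^2 + 2q^3, so AVC = 56 - 16q + 2q^2.
dAVC/dq = -16 + 4q = 0 gives q = 4. min AVC = 56 - 16·4 + 2·4^2 = 24.
The firm shuts down for any P below €24.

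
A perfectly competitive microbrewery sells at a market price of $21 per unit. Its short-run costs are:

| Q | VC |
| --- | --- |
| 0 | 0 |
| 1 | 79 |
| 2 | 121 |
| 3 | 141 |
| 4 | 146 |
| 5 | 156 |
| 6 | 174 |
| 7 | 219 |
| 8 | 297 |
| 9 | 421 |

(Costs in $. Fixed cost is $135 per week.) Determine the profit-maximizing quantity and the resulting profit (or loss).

Q = 0 (shut down); profit = -$135

Compute π = P·Q − TC at each output: Q=0: -135; Q=1: -193; Q=2: -214; Q=3: -213; Q=4: -197; Q=5: -186; Q=6: -183; Q=7: -207; Q=8: -264; Q=9: -367.
Profit is highest at Q = 0. Equivalently, the lowest AVC in the table is 174/6 ≈ $29 at Q = 6, and P = $21 falls below it — price never covers variable cost, so the firm shuts down and loses only its fixed cost.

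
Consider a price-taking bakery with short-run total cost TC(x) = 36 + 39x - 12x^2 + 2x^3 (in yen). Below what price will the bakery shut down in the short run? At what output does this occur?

¥21 per unit, at x = 3

Short-run supply begins at min AVC. From VC = 39x - 12x^2 + 2x^3, AVC = 39 - 12x + 2x^2.
dAVC/dx = -12 + 4x = 0 gives x = 3. min AVC = 39 - 12·3 + 2·3^2 = 21.
So the shutdown price is ¥21.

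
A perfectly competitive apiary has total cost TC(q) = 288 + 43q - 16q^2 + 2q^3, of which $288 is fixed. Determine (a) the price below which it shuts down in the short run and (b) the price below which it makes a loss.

Shutdown price = $11; break-even price = $67

AVC = 43 - 16q + 2q^2; minimized at q = 4, giving min AVC = $11. That is the shutdown price.
ATC = 288/q + 43 - 16q + 2q^2. Setting dATC/dq = −288/q^2 − 16 + 4q = 0 gives q = 6 (since 4·6^3 − 16·6^2 = 288).
min ATC = 288/6 + 43 − 16·6 + 2·6^2 = $67. That is the break-even price.
For $11 ≤ P < $67 the firm produces at a loss; below $11 it shuts down.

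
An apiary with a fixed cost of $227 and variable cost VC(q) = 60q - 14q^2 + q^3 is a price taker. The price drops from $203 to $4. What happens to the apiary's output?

MC = 60 - 28q + 3q^2; the shutdown threshold is min AVC = $11 (at q = 7).
At P = $203 ≥ min AVC, set P = MC on the rising branch: q = 13.
At P = $4 < min AVC = $11, price no longer covers variable cost at any output, so the firm shuts down: q = 0.

Output falls from 13 to 0 (the firm shuts down)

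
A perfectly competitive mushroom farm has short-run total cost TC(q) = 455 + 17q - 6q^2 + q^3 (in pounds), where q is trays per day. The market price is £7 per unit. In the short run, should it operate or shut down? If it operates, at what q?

Shut down

Strip out fixed cost: VC = 17q - 6q^2 + q^3. Then AVC = 17 - 6q + q^2 and MC = 17 - 12q + 3q^2.
AVC is minimized where dAVC/dq = -6 + 2q = 0, at q = 3; min AVC = 17 - 6·3 + 3^2 = £8.
Since P = £7 < min AVC = £8, price fails to cover variable cost at any output.
The firm minimizes its loss by shutting down and losing only its fixed cost of £455.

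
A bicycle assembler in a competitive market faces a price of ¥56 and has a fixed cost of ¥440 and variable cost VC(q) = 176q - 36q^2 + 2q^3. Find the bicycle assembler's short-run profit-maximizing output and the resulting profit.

AVC = 176 - 36q + 2q^2 has its minimum ¥14 at q = 9; price ¥56 clears that bar, so the firm operates.
With MC = 176 - 72q + 6q^2, P = MC on the upward-sloping part at q* = 10.
TR = 56·10 = 560. TC = 440 + 160 = 600. Profit = 560 − 600 = -¥40.
That loss of ¥40 beats the ¥440 the firm would lose by shutting down; producing recovers ¥400 of fixed cost.

Profit = -¥40 at q = 10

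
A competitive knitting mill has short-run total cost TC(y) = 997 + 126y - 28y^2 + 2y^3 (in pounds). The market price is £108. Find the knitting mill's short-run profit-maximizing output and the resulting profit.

AVC = 126 - 28y + 2y^2 has its minimum £28 at y = 7; price £108 clears that bar, so the firm operates.
MC = 126 - 56y + 6y^2. Setting P = MC and taking the root on the rising branch gives y* = 9.
TR = 108·9 = 972. TC = 997 + 324 = 1321. Profit = 972 − 1321 = -£349.
That loss of £349 beats the £997 the firm would lose by shutting down; producing recovers £648 of fixed cost.

Profit = -£349 at y = 9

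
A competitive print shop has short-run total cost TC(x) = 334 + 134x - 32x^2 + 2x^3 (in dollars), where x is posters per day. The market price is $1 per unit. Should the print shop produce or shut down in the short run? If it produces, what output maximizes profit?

Strip out fixed cost: VC = 134x - 32x^2 + 2x^3. Then AVC = 134 - 32x + 2x^2 and MC = 134 - 64x + 6x^2.
The AVC parabola has its vertex at x = 32/4 = 8, where AVC = 134 - 32·8 + 2·8^2 = $6.
With P < min AVC ($1 < $6), every unit sold adds to the loss.
Shutting down limits the loss to fixed cost, $334.

Shut down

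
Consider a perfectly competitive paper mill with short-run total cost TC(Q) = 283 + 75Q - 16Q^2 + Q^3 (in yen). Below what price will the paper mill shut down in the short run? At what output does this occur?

The firm shuts down when price falls below the minimum of average variable cost. AVC = VC/Q = 75 - 16Q + Q^2.
dAVC/dQ = -16 + 2Q = 0 gives Q = 8. min AVC = 75 - 16·8 + 8^2 = 11.
So the shutdown price is ¥11.

¥11 per unit, at Q = 8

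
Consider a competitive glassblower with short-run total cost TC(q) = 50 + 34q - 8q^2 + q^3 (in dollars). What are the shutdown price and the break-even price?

Shutdown price = min AVC. AVC = 34 - 8q + q^2, with vertex at q = 4 and minimum $18.
ATC = 50/q + 34 - 8q + q^2. Setting dATC/dq = −50/q^2 − 8 + 2q = 0 gives q = 5 (since 2·5^3 − 8·5^2 = 50).
min ATC = 50/5 + 34 − 8·5 + 5^2 = $29. That is the break-even price.
For $18 ≤ P < $29 the firm produces at a loss; below $18 it shuts down.

Shutdown price = $18; break-even price = $29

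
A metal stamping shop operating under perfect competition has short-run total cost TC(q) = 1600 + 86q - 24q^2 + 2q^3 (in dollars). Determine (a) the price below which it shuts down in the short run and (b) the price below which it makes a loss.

Shutdown price = min AVC. AVC = 86 - 24q + 2q^2, with vertex at q = 6 and minimum $14.
ATC = 1600/q + 86 - 24q + 2q^2. Setting dATC/dq = −1600/q^2 − 24 + 4q = 0 gives q = 10 (since 4·10^3 − 24·10^2 = 1600).
min ATC = 1600/10 + 86 − 24·10 + 2·10^2 = $206. That is the break-even price.
Between these two prices the firm operates at a loss; above $206 it earns a profit.

Shutdown price = $14; break-even price = $206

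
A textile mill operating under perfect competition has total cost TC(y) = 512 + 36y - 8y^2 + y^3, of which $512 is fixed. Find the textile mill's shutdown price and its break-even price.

Shutdown price = $20; break-even price = $100

Shutdown price = min AVC. AVC = 36 - 8y + y^2, with vertex at y = 4 and minimum $20.
ATC = 512/y + 36 - 8y + y^2. Setting dATC/dy = −512/y^2 − 8 + 2y = 0 gives y = 8 (since 2·8^3 − 8·8^2 = 512).
min ATC = 512/8 + 36 − 8·8 + 8^2 = $100. That is the break-even price.
For $20 ≤ P < $100 the firm produces at a loss; below $20 it shuts down.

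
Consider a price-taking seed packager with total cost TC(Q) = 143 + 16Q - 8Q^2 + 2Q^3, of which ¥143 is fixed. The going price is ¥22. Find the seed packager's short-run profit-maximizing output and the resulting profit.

AVC = 16 - 8Q + 2Q^2; min AVC = ¥8 at Q = 2. Since P = ¥22 ≥ min AVC, the firm produces.
With MC = 16 - 16Q + 6Q^2, P = MC on the upward-sloping part at Q* = 3.
TR = 22·3 = 66. TC = 143 + 30 = 173. Profit = 66 − 173 = -¥107.
By producing, the firm covers all variable cost plus ¥36 of fixed cost; shutting down would lose the full ¥143.

Profit = -¥107 at Q = 3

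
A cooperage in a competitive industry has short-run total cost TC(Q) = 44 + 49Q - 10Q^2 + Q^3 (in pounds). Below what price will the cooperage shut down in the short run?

£24 per unit

Short-run supply begins at min AVC. From VC = 49Q - 10Q^2 + Q^3, AVC = 49 - 10Q + Q^2.
At the minimum of AVC, MC = AVC. MC = 49 - 20Q + 3Q^2; setting MC = AVC gives 2Q^2 - 10Q = 0, so Q = 5. min AVC = 24.
So the shutdown price is £24.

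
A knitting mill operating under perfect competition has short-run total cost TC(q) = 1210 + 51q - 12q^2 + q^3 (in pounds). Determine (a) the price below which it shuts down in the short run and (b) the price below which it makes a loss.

Shutdown price = £15; break-even price = £150

AVC = 51 - 12q + q^2; minimized at q = 6, giving min AVC = £15. That is the shutdown price.
ATC = 1210/q + 51 - 12q + q^2. Setting dATC/dq = −1210/q^2 − 12 + 2q = 0 gives q = 11 (since 2·11^3 − 12·11^2 = 1210).
min ATC = 1210/11 + 51 − 12·11 + 11^2 = £150. That is the break-even price.
For £15 ≤ P < £150 the firm produces at a loss; below £15 it shuts down.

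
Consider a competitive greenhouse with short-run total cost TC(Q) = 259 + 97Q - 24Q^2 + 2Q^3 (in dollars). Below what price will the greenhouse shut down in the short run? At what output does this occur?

$25 per unit, at Q = 6

The firm shuts down when price falls below the minimum of average variable cost. AVC = VC/Q = 97 - 24Q + 2Q^2.
At the minimum of AVC, MC = AVC. MC = 97 - 48Q + 6Q^2; setting MC = AVC gives 4Q^2 - 24Q = 0, so Q = 6. min AVC = 25.
The firm shuts down for any P below $25.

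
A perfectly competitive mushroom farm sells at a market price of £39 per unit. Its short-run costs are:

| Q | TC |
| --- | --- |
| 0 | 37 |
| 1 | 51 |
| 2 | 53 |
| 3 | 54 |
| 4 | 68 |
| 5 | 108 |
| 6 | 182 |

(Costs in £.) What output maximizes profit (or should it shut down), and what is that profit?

Tabulate TR − TC: Q=0: -37; Q=1: -12; Q=2: 25; Q=3: 63; Q=4: 88; Q=5: 87; Q=6: 52.
Profit is maximized at Q = 4. AVC there is 31/4 = £7.75 ≤ P, so producing beats shutting down (which would give -£37).

Q = 4; profit = £88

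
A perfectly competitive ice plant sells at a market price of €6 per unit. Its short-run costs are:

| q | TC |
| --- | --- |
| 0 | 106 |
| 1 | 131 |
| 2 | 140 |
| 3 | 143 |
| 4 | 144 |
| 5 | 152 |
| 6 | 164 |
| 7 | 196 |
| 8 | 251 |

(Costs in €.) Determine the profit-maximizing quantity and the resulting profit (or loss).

Profit at each row (π = 6q − TC): q=0: -106; q=1: -125; q=2: -128; q=3: -125; q=4: -120; q=5: -122; q=6: -128; q=7: -154; q=8: -203.
Profit is highest at q = 0. Equivalently, the lowest AVC in the table is 46/5 ≈ €9.20 at q = 5, and P = €6 falls below it — price never covers variable cost, so the firm shuts down and loses only its fixed cost.

q = 0 (shut down); profit = -€106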